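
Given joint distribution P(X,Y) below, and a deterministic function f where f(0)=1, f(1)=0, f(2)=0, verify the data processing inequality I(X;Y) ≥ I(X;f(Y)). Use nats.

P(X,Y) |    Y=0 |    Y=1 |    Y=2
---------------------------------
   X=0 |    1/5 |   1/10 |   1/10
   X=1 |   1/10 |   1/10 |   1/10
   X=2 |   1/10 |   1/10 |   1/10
I(X;Y) = 0.0138, I(X;f(Y)) = 0.0138, inequality holds: 0.0138 ≥ 0.0138

Data Processing Inequality: For any Markov chain X → Y → Z, we have I(X;Y) ≥ I(X;Z).

Here Z = f(Y) is a deterministic function of Y, forming X → Y → Z.

Original I(X;Y) = 0.0138 nats

After applying f:
P(X,Z) where Z=f(Y):
- P(X,Z=0) = P(X,Y=1) + P(X,Y=2)
- P(X,Z=1) = P(X,Y=0)

I(X;Z) = I(X;f(Y)) = 0.0138 nats

Verification: 0.0138 ≥ 0.0138 ✓

Information cannot be created by processing; the function f can only lose information about X.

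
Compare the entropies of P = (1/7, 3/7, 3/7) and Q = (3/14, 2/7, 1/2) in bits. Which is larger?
Q

Computing entropies in bits:
H(P) = 1.4488
H(Q) = 1.4926

Distribution Q has higher entropy.

Intuition: The distribution closer to uniform (more spread out) has higher entropy.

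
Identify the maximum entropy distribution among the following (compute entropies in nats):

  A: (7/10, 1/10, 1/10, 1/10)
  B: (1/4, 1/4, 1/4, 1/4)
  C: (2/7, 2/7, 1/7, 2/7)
B

For a discrete distribution over n outcomes, entropy is maximized by the uniform distribution.

Computing entropies:
H(A) = 0.9404 nats
H(B) = 1.3863 nats
H(C) = 1.3518 nats

The uniform distribution (where all probabilities equal 1/4) achieves the maximum entropy of log_e(4) = 1.3863 nats.

Distribution B has the highest entropy.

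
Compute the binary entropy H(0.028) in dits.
0.0555 dits

The binary entropy function is:
H(p) = -p log(p) - (1-p) log(1-p)

H(0.028) = -0.028 × log_10(0.028) - 0.972 × log_10(0.972)
H(0.028) = 0.0555 dits

Note: Binary entropy is maximized at p=0.5 (H=1 bit) and minimized at p=0 or p=1 (H=0).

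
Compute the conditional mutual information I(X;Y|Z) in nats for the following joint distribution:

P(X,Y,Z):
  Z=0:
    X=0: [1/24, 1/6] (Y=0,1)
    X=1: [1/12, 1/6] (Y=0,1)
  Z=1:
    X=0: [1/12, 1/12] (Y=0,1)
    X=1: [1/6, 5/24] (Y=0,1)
0.0059 nats

Conditional mutual information: I(X;Y|Z) = H(X|Z) + H(Y|Z) - H(X,Y|Z)

H(Z) = 0.6897
H(X,Z) = 1.3398 → H(X|Z) = 0.6501
H(Y,Z) = 1.3321 → H(Y|Z) = 0.6424
H(X,Y,Z) = 1.9763 → H(X,Y|Z) = 1.2866

I(X;Y|Z) = 0.6501 + 0.6424 - 1.2866 = 0.0059 nats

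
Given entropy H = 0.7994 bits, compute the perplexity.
1.7404

Perplexity is 2^H (or exp(H) for natural log).

H = 0.7994 bits
Perplexity = 2^0.7994 = 1.7404

Interpretation: The model's uncertainty is equivalent to choosing uniformly among 1.7 options.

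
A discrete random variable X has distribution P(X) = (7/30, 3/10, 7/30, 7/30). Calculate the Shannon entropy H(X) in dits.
0.5993 dits

Shannon entropy is H(X) = -Σ p(x) log p(x).

For P = (7/30, 3/10, 7/30, 7/30):
H = -7/30 × log_10(7/30) -3/10 × log_10(3/10) -7/30 × log_10(7/30) -7/30 × log_10(7/30)
H = 0.5993 dits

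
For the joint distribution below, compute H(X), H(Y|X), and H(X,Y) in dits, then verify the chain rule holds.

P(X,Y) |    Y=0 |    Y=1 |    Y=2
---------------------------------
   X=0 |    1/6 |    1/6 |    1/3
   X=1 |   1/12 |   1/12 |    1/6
H(X,Y) = 0.7280, H(X) = 0.2764, H(Y|X) = 0.4515 (all in dits)

Chain rule: H(X,Y) = H(X) + H(Y|X)

Left side — joint entropy directly:
H(X,Y) = -Σ p(x,y) log p(x,y) = 0.7280 dits

Right side — compute H(Y|X) from the conditional distributions:
P(X) = (2/3, 1/3), so H(X) = 0.2764 dits
H(Y|X) = Σ_x P(X=x) · H(Y|X=x):
  P(Y|X=0) = (1/4, 1/4, 1/2), H(Y|X=0) = 0.4515, weight P(X=0) = 2/3
  P(Y|X=1) = (1/4, 1/4, 1/2), H(Y|X=1) = 0.4515, weight P(X=1) = 1/3
H(Y|X) = 0.4515 dits

H(X) + H(Y|X) = 0.2764 + 0.4515 = 0.7280 dits

Both sides equal 0.7280 dits. ✓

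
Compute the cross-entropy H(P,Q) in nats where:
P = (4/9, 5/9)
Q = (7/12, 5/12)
0.7259 nats

Cross-entropy: H(P,Q) = -Σ p(x) log q(x)

Alternatively: H(P,Q) = H(P) + D_KL(P||Q)
H(P) = 0.6870 nats
D_KL(P||Q) = 0.0390 nats

H(P,Q) = 0.6870 + 0.0390 = 0.7259 nats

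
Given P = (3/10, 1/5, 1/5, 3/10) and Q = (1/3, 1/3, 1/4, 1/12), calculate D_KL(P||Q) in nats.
0.2059 nats

KL divergence: D_KL(P||Q) = Σ p(x) log(p(x)/q(x))

Computing term by term:
  x=0: 3/10 × log_e[(3/10)/(1/3)] = 3/10 × -0.1054 = -0.0316
  x=1: 1/5 × log_e[(1/5)/(1/3)] = 1/5 × -0.5108 = -0.1022
  x=2: 1/5 × log_e[(1/5)/(1/4)] = 1/5 × -0.2231 = -0.0446
  x=3: 3/10 × log_e[(3/10)/(1/12)] = 3/10 × 1.2809 = 0.3843

D_KL(P||Q) = 0.2059 nats

Note: KL divergence is always non-negative and equals 0 iff P = Q.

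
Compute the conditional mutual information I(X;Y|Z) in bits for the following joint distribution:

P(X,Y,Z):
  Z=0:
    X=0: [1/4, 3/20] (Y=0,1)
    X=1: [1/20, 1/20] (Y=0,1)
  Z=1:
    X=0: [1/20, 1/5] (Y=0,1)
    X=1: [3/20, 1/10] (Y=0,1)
0.0660 bits

Conditional mutual information: I(X;Y|Z) = H(X|Z) + H(Y|Z) - H(X,Y|Z)

H(Z) = 1.0000
H(X,Z) = 1.8610 → H(X|Z) = 0.8610
H(Y,Z) = 1.9710 → H(Y|Z) = 0.9710
H(X,Y,Z) = 2.7660 → H(X,Y|Z) = 1.7660

I(X;Y|Z) = 0.8610 + 0.9710 - 1.7660 = 0.0660 bits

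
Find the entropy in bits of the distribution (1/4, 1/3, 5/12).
1.5546 bits

Shannon entropy is H(X) = -Σ p(x) log p(x).

For P = (1/4, 1/3, 5/12):
H = -1/4 × log_2(1/4) -1/3 × log_2(1/3) -5/12 × log_2(5/12)
H = 1.5546 bits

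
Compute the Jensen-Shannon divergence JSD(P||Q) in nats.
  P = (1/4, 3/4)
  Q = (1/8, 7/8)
0.0130 nats

Jensen-Shannon divergence is:
JSD(P||Q) = 0.5 × D_KL(P||M) + 0.5 × D_KL(Q||M)
where M = 0.5 × (P + Q) is the mixture distribution.

M = 0.5 × (1/4, 3/4) + 0.5 × (1/8, 7/8) = (3/16, 13/16)

D_KL(P||M) = 0.0119 nats
D_KL(Q||M) = 0.0142 nats

JSD(P||Q) = 0.5 × 0.0119 + 0.5 × 0.0142 = 0.0130 nats

Unlike KL divergence, JSD is symmetric and bounded: 0 ≤ JSD ≤ log(2).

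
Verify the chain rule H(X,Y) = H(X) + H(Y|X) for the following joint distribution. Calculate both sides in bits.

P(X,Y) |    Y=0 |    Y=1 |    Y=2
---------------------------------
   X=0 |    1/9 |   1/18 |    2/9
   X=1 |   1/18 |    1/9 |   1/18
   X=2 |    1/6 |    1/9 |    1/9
H(X,Y) = 3.0169, H(X) = 1.5420, H(Y|X) = 1.4749 (all in bits)

Chain rule: H(X,Y) = H(X) + H(Y|X)

Left side — joint entropy directly:
H(X,Y) = -Σ p(x,y) log p(x,y) = 3.0169 bits

Right side — compute H(Y|X) from the conditional distributions:
P(X) = (7/18, 2/9, 7/18), so H(X) = 1.5420 bits
H(Y|X) = Σ_x P(X=x) · H(Y|X=x):
  P(Y|X=0) = (2/7, 1/7, 4/7), H(Y|X=0) = 1.3788, weight P(X=0) = 7/18
  P(Y|X=1) = (1/4, 1/2, 1/4), H(Y|X=1) = 1.5000, weight P(X=1) = 2/9
  P(Y|X=2) = (3/7, 2/7, 2/7), H(Y|X=2) = 1.5567, weight P(X=2) = 7/18
H(Y|X) = 1.4749 bits

H(X) + H(Y|X) = 1.5420 + 1.4749 = 3.0169 bits

Both sides equal 3.0169 bits. ✓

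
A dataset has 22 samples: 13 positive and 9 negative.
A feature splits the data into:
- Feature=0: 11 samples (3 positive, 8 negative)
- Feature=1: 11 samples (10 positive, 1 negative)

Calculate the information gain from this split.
0.3336 bits

Information Gain = H(Y) - H(Y|Feature)

Before split:
P(positive) = 13/22 = 0.5909
H(Y) = 0.9760 bits

After split:
Feature=0: H = 0.8454 bits (weight = 11/22)
Feature=1: H = 0.4395 bits (weight = 11/22)
H(Y|Feature) = (11/22)×0.8454 + (11/22)×0.4395 = 0.6424 bits

Information Gain = 0.9760 - 0.6424 = 0.3336 bits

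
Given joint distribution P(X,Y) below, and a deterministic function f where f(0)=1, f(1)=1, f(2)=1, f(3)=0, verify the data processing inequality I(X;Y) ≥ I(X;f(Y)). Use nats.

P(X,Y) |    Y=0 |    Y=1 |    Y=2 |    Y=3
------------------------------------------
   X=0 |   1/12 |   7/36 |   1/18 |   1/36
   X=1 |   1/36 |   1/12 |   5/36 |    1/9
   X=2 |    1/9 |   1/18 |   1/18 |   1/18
I(X;Y) = 0.1205, I(X;f(Y)) = 0.0328, inequality holds: 0.1205 ≥ 0.0328

Data Processing Inequality: For any Markov chain X → Y → Z, we have I(X;Y) ≥ I(X;Z).

Here Z = f(Y) is a deterministic function of Y, forming X → Y → Z.

Original I(X;Y) = 0.1205 nats

After applying f:
P(X,Z) where Z=f(Y):
- P(X,Z=0) = P(X,Y=3)
- P(X,Z=1) = P(X,Y=0) + P(X,Y=1) + P(X,Y=2)

I(X;Z) = I(X;f(Y)) = 0.0328 nats

Verification: 0.1205 ≥ 0.0328 ✓

Information cannot be created by processing; the function f can only lose information about X.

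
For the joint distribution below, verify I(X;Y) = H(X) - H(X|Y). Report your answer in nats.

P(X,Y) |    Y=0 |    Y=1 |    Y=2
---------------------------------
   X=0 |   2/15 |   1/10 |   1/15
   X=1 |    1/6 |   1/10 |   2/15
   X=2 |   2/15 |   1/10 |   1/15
I(X;Y) = 0.0085 nats

Mutual information has multiple equivalent forms:
- I(X;Y) = H(X) - H(X|Y)
- I(X;Y) = H(Y) - H(Y|X)
- I(X;Y) = H(X) + H(Y) - H(X,Y)

Computing all quantities:
H(X) = 1.0889, H(Y) = 1.0760, H(X,Y) = 2.1564
H(X|Y) = 1.0804, H(Y|X) = 1.0675

Verification:
H(X) - H(X|Y) = 1.0889 - 1.0804 = 0.0085
H(Y) - H(Y|X) = 1.0760 - 1.0675 = 0.0085
H(X) + H(Y) - H(X,Y) = 1.0889 + 1.0760 - 2.1564 = 0.0085

All forms give I(X;Y) = 0.0085 nats. ✓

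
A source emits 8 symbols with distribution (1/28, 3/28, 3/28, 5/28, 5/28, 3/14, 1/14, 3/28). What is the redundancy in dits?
0.0472 dits

Redundancy measures how far a source is from maximum entropy:
R = H_max - H(X)

Maximum entropy for 8 symbols: H_max = log_10(8) = 0.9031 dits
Actual entropy: H(X) = 0.8559 dits
Redundancy: R = 0.9031 - 0.8559 = 0.0472 dits

This redundancy represents potential for compression: the source could be compressed by 0.0472 dits per symbol.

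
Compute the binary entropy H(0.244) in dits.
0.2413 dits

The binary entropy function is:
H(p) = -p log(p) - (1-p) log(1-p)

H(0.244) = -0.244 × log_10(0.244) - 0.756 × log_10(0.756)
H(0.244) = 0.2413 dits

Note: Binary entropy is maximized at p=0.5 (H=1 bit) and minimized at p=0 or p=1 (H=0).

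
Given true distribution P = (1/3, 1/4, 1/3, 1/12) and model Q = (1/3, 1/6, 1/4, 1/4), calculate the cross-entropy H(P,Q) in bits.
2.0079 bits

Cross-entropy: H(P,Q) = -Σ p(x) log q(x)

Alternatively: H(P,Q) = H(P) + D_KL(P||Q)
H(P) = 1.8554 bits
D_KL(P||Q) = 0.1525 bits

H(P,Q) = 1.8554 + 0.1525 = 2.0079 bits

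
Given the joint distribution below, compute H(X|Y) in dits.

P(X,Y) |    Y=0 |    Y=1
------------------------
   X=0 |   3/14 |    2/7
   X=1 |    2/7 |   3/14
0.2966 dits

Using the chain rule: H(X|Y) = H(X,Y) - H(Y)

First, compute H(X,Y) = 0.5976 dits

Marginal P(Y) = (1/2, 1/2)
H(Y) = 0.3010 dits

H(X|Y) = H(X,Y) - H(Y) = 0.5976 - 0.3010 = 0.2966 dits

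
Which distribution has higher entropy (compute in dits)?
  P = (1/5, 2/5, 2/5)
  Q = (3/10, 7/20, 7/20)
Q

Computing entropies in dits:
H(P) = 0.4581
H(Q) = 0.4760

Distribution Q has higher entropy.

Intuition: The distribution closer to uniform (more spread out) has higher entropy.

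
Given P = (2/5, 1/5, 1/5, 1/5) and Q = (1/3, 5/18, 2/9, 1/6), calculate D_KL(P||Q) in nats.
0.0226 nats

KL divergence: D_KL(P||Q) = Σ p(x) log(p(x)/q(x))

Computing term by term:
  x=0: 2/5 × log_e[(2/5)/(1/3)] = 2/5 × 0.1823 = 0.0729
  x=1: 1/5 × log_e[(1/5)/(5/18)] = 1/5 × -0.3285 = -0.0657
  x=2: 1/5 × log_e[(1/5)/(2/9)] = 1/5 × -0.1054 = -0.0211
  x=3: 1/5 × log_e[(1/5)/(1/6)] = 1/5 × 0.1823 = 0.0365

D_KL(P||Q) = 0.0226 nats

Note: KL divergence is always non-negative and equals 0 iff P = Q.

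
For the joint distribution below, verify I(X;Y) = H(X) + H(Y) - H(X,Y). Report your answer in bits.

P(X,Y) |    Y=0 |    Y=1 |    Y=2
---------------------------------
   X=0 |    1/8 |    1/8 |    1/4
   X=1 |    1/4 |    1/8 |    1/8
I(X;Y) = 0.0613 bits

Mutual information has multiple equivalent forms:
- I(X;Y) = H(X) - H(X|Y)
- I(X;Y) = H(Y) - H(Y|X)
- I(X;Y) = H(X) + H(Y) - H(X,Y)

Computing all quantities:
H(X) = 1.0000, H(Y) = 1.5613, H(X,Y) = 2.5000
H(X|Y) = 0.9387, H(Y|X) = 1.5000

Verification:
H(X) - H(X|Y) = 1.0000 - 0.9387 = 0.0613
H(Y) - H(Y|X) = 1.5613 - 1.5000 = 0.0613
H(X) + H(Y) - H(X,Y) = 1.0000 + 1.5613 - 2.5000 = 0.0613

All forms give I(X;Y) = 0.0613 bits. ✓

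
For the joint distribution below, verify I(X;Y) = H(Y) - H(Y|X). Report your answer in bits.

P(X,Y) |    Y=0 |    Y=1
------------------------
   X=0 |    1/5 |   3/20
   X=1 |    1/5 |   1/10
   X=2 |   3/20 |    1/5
I(X;Y) = 0.0276 bits

Mutual information has multiple equivalent forms:
- I(X;Y) = H(X) - H(X|Y)
- I(X;Y) = H(Y) - H(Y|X)
- I(X;Y) = H(X) + H(Y) - H(X,Y)

Computing all quantities:
H(X) = 1.5813, H(Y) = 0.9928, H(X,Y) = 2.5464
H(X|Y) = 1.5537, H(Y|X) = 0.9651

Verification:
H(X) - H(X|Y) = 1.5813 - 1.5537 = 0.0276
H(Y) - H(Y|X) = 0.9928 - 0.9651 = 0.0276
H(X) + H(Y) - H(X,Y) = 1.5813 + 0.9928 - 2.5464 = 0.0276

All forms give I(X;Y) = 0.0276 bits. ✓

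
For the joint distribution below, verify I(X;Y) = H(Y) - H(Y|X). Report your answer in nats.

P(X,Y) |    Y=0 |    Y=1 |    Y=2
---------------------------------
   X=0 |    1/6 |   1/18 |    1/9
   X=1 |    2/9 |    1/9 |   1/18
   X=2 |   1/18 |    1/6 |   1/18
I(X;Y) = 0.0881 nats

Mutual information has multiple equivalent forms:
- I(X;Y) = H(X) - H(X|Y)
- I(X;Y) = H(Y) - H(Y|X)
- I(X;Y) = H(X) + H(Y) - H(X,Y)

Computing all quantities:
H(X) = 1.0893, H(Y) = 1.0609, H(X,Y) = 2.0621
H(X|Y) = 1.0012, H(Y|X) = 0.9728

Verification:
H(X) - H(X|Y) = 1.0893 - 1.0012 = 0.0881
H(Y) - H(Y|X) = 1.0609 - 0.9728 = 0.0881
H(X) + H(Y) - H(X,Y) = 1.0893 + 1.0609 - 2.0621 = 0.0881

All forms give I(X;Y) = 0.0881 nats. ✓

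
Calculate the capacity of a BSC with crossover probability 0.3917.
0.0341 bits

For a binary symmetric channel (BSC) with error probability p:
Capacity C = 1 - H(p) bits per symbol

where H(p) = -p log₂(p) - (1-p) log₂(1-p) is the binary entropy function.

H(0.3917) = 0.9659 bits
C = 1 - 0.9659 = 0.0341 bits per symbol

This means we can reliably transmit up to 0.0341 bits of information per channel use.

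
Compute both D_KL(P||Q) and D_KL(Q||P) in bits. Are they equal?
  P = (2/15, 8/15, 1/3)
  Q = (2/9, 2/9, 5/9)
D_KL(P||Q) = 0.3297, D_KL(Q||P) = 0.2925

KL divergence is not symmetric: D_KL(P||Q) ≠ D_KL(Q||P) in general.

D_KL(P||Q) = 0.3297 bits
D_KL(Q||P) = 0.2925 bits

No, they are not equal!

This asymmetry is why KL divergence is not a true distance metric.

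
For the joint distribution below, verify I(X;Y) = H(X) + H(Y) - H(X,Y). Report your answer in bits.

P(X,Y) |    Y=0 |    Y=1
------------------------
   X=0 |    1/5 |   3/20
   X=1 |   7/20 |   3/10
I(X;Y) = 0.0007 bits

Mutual information has multiple equivalent forms:
- I(X;Y) = H(X) - H(X|Y)
- I(X;Y) = H(Y) - H(Y|X)
- I(X;Y) = H(X) + H(Y) - H(X,Y)

Computing all quantities:
H(X) = 0.9341, H(Y) = 0.9928, H(X,Y) = 1.9261
H(X|Y) = 0.9333, H(Y|X) = 0.9921

Verification:
H(X) - H(X|Y) = 0.9341 - 0.9333 = 0.0007
H(Y) - H(Y|X) = 0.9928 - 0.9921 = 0.0007
H(X) + H(Y) - H(X,Y) = 0.9341 + 0.9928 - 1.9261 = 0.0007

All forms give I(X;Y) = 0.0007 bits. ✓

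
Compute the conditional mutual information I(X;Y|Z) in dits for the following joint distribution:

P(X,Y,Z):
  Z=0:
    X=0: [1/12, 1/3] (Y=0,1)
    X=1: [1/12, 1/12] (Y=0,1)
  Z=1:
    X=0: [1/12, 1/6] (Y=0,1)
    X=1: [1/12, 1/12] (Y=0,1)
0.0133 dits

Conditional mutual information: I(X;Y|Z) = H(X|Z) + H(Y|Z) - H(X,Y|Z)

H(Z) = 0.2950
H(X,Z) = 0.5683 → H(X|Z) = 0.2734
H(Y,Z) = 0.5683 → H(Y|Z) = 0.2734
H(X,Y,Z) = 0.8283 → H(X,Y|Z) = 0.5334

I(X;Y|Z) = 0.2734 + 0.2734 - 0.5334 = 0.0133 dits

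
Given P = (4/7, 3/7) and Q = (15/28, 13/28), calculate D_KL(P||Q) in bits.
0.0037 bits

KL divergence: D_KL(P||Q) = Σ p(x) log(p(x)/q(x))

Computing term by term:
  x=0: 4/7 × log_2[(4/7)/(15/28)] = 4/7 × 0.0931 = 0.0532
  x=1: 3/7 × log_2[(3/7)/(13/28)] = 3/7 × -0.1155 = -0.0495

D_KL(P||Q) = 0.0037 bits

Note: KL divergence is always non-negative and equals 0 iff P = Q.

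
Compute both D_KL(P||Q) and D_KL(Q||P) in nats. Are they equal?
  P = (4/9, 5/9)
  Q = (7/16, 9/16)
D_KL(P||Q) = 0.0001, D_KL(Q||P) = 0.0001

KL divergence is not symmetric: D_KL(P||Q) ≠ D_KL(Q||P) in general.

D_KL(P||Q) = 0.0001 nats
D_KL(Q||P) = 0.0001 nats

In this case they happen to be equal (to 4 decimal places).

This asymmetry is why KL divergence is not a true distance metric.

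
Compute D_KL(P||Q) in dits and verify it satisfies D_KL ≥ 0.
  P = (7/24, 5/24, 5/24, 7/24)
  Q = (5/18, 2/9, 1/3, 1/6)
0.0287 dits

KL divergence satisfies the Gibbs inequality: D_KL(P||Q) ≥ 0 for all distributions P, Q.

D_KL(P||Q) = Σ p(x) log(p(x)/q(x))
Term by term:
  x=0: 7/24 × log_10[(7/24)/(5/18)] = 0.0062
  x=1: 5/24 × log_10[(5/24)/(2/9)] = -0.0058
  x=2: 5/24 × log_10[(5/24)/(1/3)] = -0.0425
  x=3: 7/24 × log_10[(7/24)/(1/6)] = 0.0709
D_KL(P||Q) = 0.0287 dits

D_KL(P||Q) = 0.0287 ≥ 0 ✓

This non-negativity is a fundamental property: relative entropy cannot be negative because it measures how different Q is from P.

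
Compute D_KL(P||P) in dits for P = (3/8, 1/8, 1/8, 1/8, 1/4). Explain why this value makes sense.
0.0000 dits

KL divergence satisfies the Gibbs inequality: D_KL(P||Q) ≥ 0 for all distributions P, Q.

D_KL(P||Q) = Σ p(x) log(p(x)/q(x))
Each term is p(x) × log_10(p(x)/p(x)) = p(x) × log_10(1) = 0, so the sum is 0.
D_KL(P||Q) = 0.0000 dits

When P = Q, the KL divergence is exactly 0, as there is no 'divergence' between identical distributions.

This non-negativity is a fundamental property: relative entropy cannot be negative because it measures how different Q is from P.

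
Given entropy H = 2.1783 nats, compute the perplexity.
8.8313

Perplexity is e^H (or exp(H) for natural log).

H = 2.1783 nats
Perplexity = e^2.1783 = 8.8313

Interpretation: The model's uncertainty is equivalent to choosing uniformly among 8.8 options.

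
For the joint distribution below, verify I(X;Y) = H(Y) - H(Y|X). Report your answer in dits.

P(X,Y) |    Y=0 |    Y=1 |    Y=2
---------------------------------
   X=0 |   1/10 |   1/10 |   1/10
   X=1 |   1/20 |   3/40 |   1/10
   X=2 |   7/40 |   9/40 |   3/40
I(X;Y) = 0.0162 dits

Mutual information has multiple equivalent forms:
- I(X;Y) = H(X) - H(X|Y)
- I(X;Y) = H(Y) - H(Y|X)
- I(X;Y) = H(X) + H(Y) - H(X,Y)

Computing all quantities:
H(X) = 0.4562, H(Y) = 0.4720, H(X,Y) = 0.9120
H(X|Y) = 0.4400, H(Y|X) = 0.4558

Verification:
H(X) - H(X|Y) = 0.4562 - 0.4400 = 0.0162
H(Y) - H(Y|X) = 0.4720 - 0.4558 = 0.0162
H(X) + H(Y) - H(X,Y) = 0.4562 + 0.4720 - 0.9120 = 0.0162

All forms give I(X;Y) = 0.0162 dits. ✓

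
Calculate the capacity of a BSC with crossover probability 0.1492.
0.3922 bits

For a binary symmetric channel (BSC) with error probability p:
Capacity C = 1 - H(p) bits per symbol

where H(p) = -p log₂(p) - (1-p) log₂(1-p) is the binary entropy function.

H(0.1492) = 0.6078 bits
C = 1 - 0.6078 = 0.3922 bits per symbol

This means we can reliably transmit up to 0.3922 bits of information per channel use.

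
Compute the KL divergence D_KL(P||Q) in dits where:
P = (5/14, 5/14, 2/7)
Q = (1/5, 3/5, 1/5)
0.0537 dits

KL divergence: D_KL(P||Q) = Σ p(x) log(p(x)/q(x))

Computing term by term:
  x=0: 5/14 × log_10[(5/14)/(1/5)] = 5/14 × 0.2518 = 0.0899
  x=1: 5/14 × log_10[(5/14)/(3/5)] = 5/14 × -0.2253 = -0.0805
  x=2: 2/7 × log_10[(2/7)/(1/5)] = 2/7 × 0.1549 = 0.0443

D_KL(P||Q) = 0.0537 dits

Note: KL divergence is always non-negative and equals 0 iff P = Q.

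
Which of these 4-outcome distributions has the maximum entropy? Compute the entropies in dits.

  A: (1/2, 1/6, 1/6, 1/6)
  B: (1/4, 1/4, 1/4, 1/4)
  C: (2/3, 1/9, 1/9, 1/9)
B

For a discrete distribution over n outcomes, entropy is maximized by the uniform distribution.

Computing entropies:
H(A) = 0.5396 dits
H(B) = 0.6021 dits
H(C) = 0.4355 dits

The uniform distribution (where all probabilities equal 1/4) achieves the maximum entropy of log_10(4) = 0.6021 dits.

Distribution B has the highest entropy.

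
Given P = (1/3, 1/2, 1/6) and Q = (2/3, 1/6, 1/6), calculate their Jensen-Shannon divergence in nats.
0.0719 nats

Jensen-Shannon divergence is:
JSD(P||Q) = 0.5 × D_KL(P||M) + 0.5 × D_KL(Q||M)
where M = 0.5 × (P + Q) is the mixture distribution.

M = 0.5 × (1/3, 1/2, 1/6) + 0.5 × (2/3, 1/6, 1/6) = (1/2, 1/3, 1/6)

D_KL(P||M) = 0.0676 nats
D_KL(Q||M) = 0.0763 nats

JSD(P||Q) = 0.5 × 0.0676 + 0.5 × 0.0763 = 0.0719 nats

Unlike KL divergence, JSD is symmetric and bounded: 0 ≤ JSD ≤ log(2).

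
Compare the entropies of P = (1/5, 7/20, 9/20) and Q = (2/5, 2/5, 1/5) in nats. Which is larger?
Q

Computing entropies in nats:
H(P) = 1.0487
H(Q) = 1.0549

Distribution Q has higher entropy.

Intuition: The distribution closer to uniform (more spread out) has higher entropy.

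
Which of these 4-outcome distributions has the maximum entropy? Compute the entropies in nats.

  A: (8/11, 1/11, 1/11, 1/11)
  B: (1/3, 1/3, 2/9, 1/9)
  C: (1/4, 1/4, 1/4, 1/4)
C

For a discrete distribution over n outcomes, entropy is maximized by the uniform distribution.

Computing entropies:
H(A) = 0.8856 nats
H(B) = 1.3108 nats
H(C) = 1.3863 nats

The uniform distribution (where all probabilities equal 1/4) achieves the maximum entropy of log_e(4) = 1.3863 nats.

Distribution C has the highest entropy.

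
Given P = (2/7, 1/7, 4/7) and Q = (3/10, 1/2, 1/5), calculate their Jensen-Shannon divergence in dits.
0.0431 dits

Jensen-Shannon divergence is:
JSD(P||Q) = 0.5 × D_KL(P||M) + 0.5 × D_KL(Q||M)
where M = 0.5 × (P + Q) is the mixture distribution.

M = 0.5 × (2/7, 1/7, 4/7) + 0.5 × (3/10, 1/2, 1/5) = (0.292857, 9/28, 0.385714)

D_KL(P||M) = 0.0442 dits
D_KL(Q||M) = 0.0420 dits

JSD(P||Q) = 0.5 × 0.0442 + 0.5 × 0.0420 = 0.0431 dits

Unlike KL divergence, JSD is symmetric and bounded: 0 ≤ JSD ≤ log(2).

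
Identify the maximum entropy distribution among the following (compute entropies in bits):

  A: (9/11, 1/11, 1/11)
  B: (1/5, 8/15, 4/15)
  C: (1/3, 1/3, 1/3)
C

For a discrete distribution over n outcomes, entropy is maximized by the uniform distribution.

Computing entropies:
H(A) = 0.8659 bits
H(B) = 1.4566 bits
H(C) = 1.5850 bits

The uniform distribution (where all probabilities equal 1/3) achieves the maximum entropy of log_2(3) = 1.5850 bits.

Distribution C has the highest entropy.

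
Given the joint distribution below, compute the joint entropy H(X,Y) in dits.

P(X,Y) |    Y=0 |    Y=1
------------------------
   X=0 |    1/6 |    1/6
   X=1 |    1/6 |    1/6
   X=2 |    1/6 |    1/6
0.7782 dits

Joint entropy is H(X,Y) = -Σ_{x,y} p(x,y) log p(x,y).

Summing over all non-zero entries:
H(X,Y) = -[1/6·log_10(1/6) + 1/6·log_10(1/6) + 1/6·log_10(1/6) + 1/6·log_10(1/6) + 1/6·log_10(1/6) + 1/6·log_10(1/6)]
H(X,Y) = 0.7782 dits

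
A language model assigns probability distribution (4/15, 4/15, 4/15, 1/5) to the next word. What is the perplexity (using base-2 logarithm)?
3.9721

Perplexity is 2^H (or exp(H) for natural log).

First, H = -Σ p log p = 1.9899 bits
Perplexity = 2^1.9899 = 3.9721

Interpretation: The model's uncertainty is equivalent to choosing uniformly among 4.0 options.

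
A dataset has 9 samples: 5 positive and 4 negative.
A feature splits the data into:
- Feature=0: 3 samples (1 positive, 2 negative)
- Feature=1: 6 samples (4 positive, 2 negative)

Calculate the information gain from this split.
0.0728 bits

Information Gain = H(Y) - H(Y|Feature)

Before split:
P(positive) = 5/9 = 0.5556
H(Y) = 0.9911 bits

After split:
Feature=0: H = 0.9183 bits (weight = 3/9)
Feature=1: H = 0.9183 bits (weight = 6/9)
H(Y|Feature) = (3/9)×0.9183 + (6/9)×0.9183 = 0.9183 bits

Information Gain = 0.9911 - 0.9183 = 0.0728 bits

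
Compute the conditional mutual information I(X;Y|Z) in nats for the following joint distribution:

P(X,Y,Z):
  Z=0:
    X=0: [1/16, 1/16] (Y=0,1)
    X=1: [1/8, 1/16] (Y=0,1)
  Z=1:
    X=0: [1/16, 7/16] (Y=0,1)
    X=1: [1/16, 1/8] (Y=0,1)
0.0226 nats

Conditional mutual information: I(X;Y|Z) = H(X|Z) + H(Y|Z) - H(X,Y|Z)

H(Z) = 0.6211
H(X,Z) = 1.2342 → H(X|Z) = 0.6132
H(Y,Z) = 1.1574 → H(Y|Z) = 0.5363
H(X,Y,Z) = 1.7480 → H(X,Y|Z) = 1.1269

I(X;Y|Z) = 0.6132 + 0.5363 - 1.1269 = 0.0226 nats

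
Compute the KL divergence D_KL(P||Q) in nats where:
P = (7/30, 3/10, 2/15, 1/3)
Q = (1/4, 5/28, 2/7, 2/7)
0.0893 nats

KL divergence: D_KL(P||Q) = Σ p(x) log(p(x)/q(x))

Computing term by term:
  x=0: 7/30 × log_e[(7/30)/(1/4)] = 7/30 × -0.0690 = -0.0161
  x=1: 3/10 × log_e[(3/10)/(5/28)] = 3/10 × 0.5188 = 0.1556
  x=2: 2/15 × log_e[(2/15)/(2/7)] = 2/15 × -0.7621 = -0.1016
  x=3: 1/3 × log_e[(1/3)/(2/7)] = 1/3 × 0.1542 = 0.0514

D_KL(P||Q) = 0.0893 nats

Note: KL divergence is always non-negative and equals 0 iff P = Q.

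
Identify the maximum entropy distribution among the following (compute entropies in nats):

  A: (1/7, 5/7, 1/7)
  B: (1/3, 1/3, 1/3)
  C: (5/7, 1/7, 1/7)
B

For a discrete distribution over n outcomes, entropy is maximized by the uniform distribution.

Computing entropies:
H(A) = 0.7963 nats
H(B) = 1.0986 nats
H(C) = 0.7963 nats

The uniform distribution (where all probabilities equal 1/3) achieves the maximum entropy of log_e(3) = 1.0986 nats.

Distribution B has the highest entropy.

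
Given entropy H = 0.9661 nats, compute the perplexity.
2.6277

Perplexity is e^H (or exp(H) for natural log).

H = 0.9661 nats
Perplexity = e^0.9661 = 2.6277

Interpretation: The model's uncertainty is equivalent to choosing uniformly among 2.6 options.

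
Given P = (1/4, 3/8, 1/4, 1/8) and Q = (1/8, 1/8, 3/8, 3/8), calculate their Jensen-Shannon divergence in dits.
0.0357 dits

Jensen-Shannon divergence is:
JSD(P||Q) = 0.5 × D_KL(P||M) + 0.5 × D_KL(Q||M)
where M = 0.5 × (P + Q) is the mixture distribution.

M = 0.5 × (1/4, 3/8, 1/4, 1/8) + 0.5 × (1/8, 1/8, 3/8, 3/8) = (3/16, 1/4, 5/16, 1/4)

D_KL(P||M) = 0.0354 dits
D_KL(Q||M) = 0.0361 dits

JSD(P||Q) = 0.5 × 0.0354 + 0.5 × 0.0361 = 0.0357 dits

Unlike KL divergence, JSD is symmetric and bounded: 0 ≤ JSD ≤ log(2).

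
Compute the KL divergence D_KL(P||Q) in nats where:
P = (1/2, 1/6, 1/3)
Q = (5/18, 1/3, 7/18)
0.1270 nats

KL divergence: D_KL(P||Q) = Σ p(x) log(p(x)/q(x))

Computing term by term:
  x=0: 1/2 × log_e[(1/2)/(5/18)] = 1/2 × 0.5878 = 0.2939
  x=1: 1/6 × log_e[(1/6)/(1/3)] = 1/6 × -0.6931 = -0.1155
  x=2: 1/3 × log_e[(1/3)/(7/18)] = 1/3 × -0.1542 = -0.0514

D_KL(P||Q) = 0.1270 nats

Note: KL divergence is always non-negative and equals 0 iff P = Q.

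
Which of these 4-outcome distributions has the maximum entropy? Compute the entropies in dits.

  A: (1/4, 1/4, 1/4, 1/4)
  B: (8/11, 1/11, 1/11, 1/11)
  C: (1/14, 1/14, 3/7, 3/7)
A

For a discrete distribution over n outcomes, entropy is maximized by the uniform distribution.

Computing entropies:
H(A) = 0.6021 dits
H(B) = 0.3846 dits
H(C) = 0.4791 dits

The uniform distribution (where all probabilities equal 1/4) achieves the maximum entropy of log_10(4) = 0.6021 dits.

Distribution A has the highest entropy.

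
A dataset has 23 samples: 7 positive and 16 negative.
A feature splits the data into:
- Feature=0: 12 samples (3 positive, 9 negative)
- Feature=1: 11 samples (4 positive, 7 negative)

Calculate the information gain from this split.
0.0110 bits

Information Gain = H(Y) - H(Y|Feature)

Before split:
P(positive) = 7/23 = 0.3043
H(Y) = 0.8865 bits

After split:
Feature=0: H = 0.8113 bits (weight = 12/23)
Feature=1: H = 0.9457 bits (weight = 11/23)
H(Y|Feature) = (12/23)×0.8113 + (11/23)×0.9457 = 0.8755 bits

Information Gain = 0.8865 - 0.8755 = 0.0110 bits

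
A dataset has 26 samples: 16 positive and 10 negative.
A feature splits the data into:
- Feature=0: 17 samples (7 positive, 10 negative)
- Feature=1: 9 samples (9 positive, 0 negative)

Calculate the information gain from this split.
0.3222 bits

Information Gain = H(Y) - H(Y|Feature)

Before split:
P(positive) = 16/26 = 0.6154
H(Y) = 0.9612 bits

After split:
Feature=0: H = 0.9774 bits (weight = 17/26)
Feature=1: H = 0.0000 bits (weight = 9/26)
H(Y|Feature) = (17/26)×0.9774 + (9/26)×0.0000 = 0.6391 bits

Information Gain = 0.9612 - 0.6391 = 0.3222 bits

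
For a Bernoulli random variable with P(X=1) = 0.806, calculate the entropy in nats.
0.4920 nats

The binary entropy function is:
H(p) = -p log(p) - (1-p) log(1-p)

H(0.806) = -0.806 × log_e(0.806) - 0.194 × log_e(0.194)
H(0.806) = 0.4920 nats

Note: Binary entropy is maximized at p=0.5 (H=1 bit) and minimized at p=0 or p=1 (H=0).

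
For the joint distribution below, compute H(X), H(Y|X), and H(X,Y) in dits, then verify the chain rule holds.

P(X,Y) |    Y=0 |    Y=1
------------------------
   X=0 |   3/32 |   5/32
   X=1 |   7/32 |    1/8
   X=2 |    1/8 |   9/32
H(X,Y) = 0.7474, H(X) = 0.4689, H(Y|X) = 0.2786 (all in dits)

Chain rule: H(X,Y) = H(X) + H(Y|X)

Left side — joint entropy directly:
H(X,Y) = -Σ p(x,y) log p(x,y) = 0.7474 dits

Right side — compute H(Y|X) from the conditional distributions:
P(X) = (1/4, 11/32, 13/32), so H(X) = 0.4689 dits
H(Y|X) = Σ_x P(X=x) · H(Y|X=x):
  P(Y|X=0) = (3/8, 5/8), H(Y|X=0) = 0.2873, weight P(X=0) = 1/4
  P(Y|X=1) = (7/11, 4/11), H(Y|X=1) = 0.2847, weight P(X=1) = 11/32
  P(Y|X=2) = (4/13, 9/13), H(Y|X=2) = 0.2681, weight P(X=2) = 13/32
H(Y|X) = 0.2786 dits

H(X) + H(Y|X) = 0.4689 + 0.2786 = 0.7474 dits

Both sides equal 0.7474 dits. ✓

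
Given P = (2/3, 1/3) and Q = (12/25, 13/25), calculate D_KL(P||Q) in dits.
0.0307 dits

KL divergence: D_KL(P||Q) = Σ p(x) log(p(x)/q(x))

Computing term by term:
  x=0: 2/3 × log_10[(2/3)/(12/25)] = 2/3 × 0.1427 = 0.0951
  x=1: 1/3 × log_10[(1/3)/(13/25)] = 1/3 × -0.1931 = -0.0644

D_KL(P||Q) = 0.0307 dits

Note: KL divergence is always non-negative and equals 0 iff P = Q.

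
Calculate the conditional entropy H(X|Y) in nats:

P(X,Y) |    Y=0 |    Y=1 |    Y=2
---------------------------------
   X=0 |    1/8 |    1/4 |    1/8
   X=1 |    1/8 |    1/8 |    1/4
0.6507 nats

Using the chain rule: H(X|Y) = H(X,Y) - H(Y)

First, compute H(X,Y) = 1.7329 nats

Marginal P(Y) = (1/4, 3/8, 3/8)
H(Y) = 1.0822 nats

H(X|Y) = H(X,Y) - H(Y) = 1.7329 - 1.0822 = 0.6507 nats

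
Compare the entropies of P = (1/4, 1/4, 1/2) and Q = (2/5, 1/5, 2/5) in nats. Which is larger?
Q

Computing entropies in nats:
H(P) = 1.0397
H(Q) = 1.0549

Distribution Q has higher entropy.

Intuition: The distribution closer to uniform (more spread out) has higher entropy.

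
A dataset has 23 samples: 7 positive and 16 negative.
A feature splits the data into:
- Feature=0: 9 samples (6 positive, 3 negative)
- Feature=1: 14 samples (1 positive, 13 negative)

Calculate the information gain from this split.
0.3012 bits

Information Gain = H(Y) - H(Y|Feature)

Before split:
P(positive) = 7/23 = 0.3043
H(Y) = 0.8865 bits

After split:
Feature=0: H = 0.9183 bits (weight = 9/23)
Feature=1: H = 0.3712 bits (weight = 14/23)
H(Y|Feature) = (9/23)×0.9183 + (14/23)×0.3712 = 0.5853 bits

Information Gain = 0.8865 - 0.5853 = 0.3012 bits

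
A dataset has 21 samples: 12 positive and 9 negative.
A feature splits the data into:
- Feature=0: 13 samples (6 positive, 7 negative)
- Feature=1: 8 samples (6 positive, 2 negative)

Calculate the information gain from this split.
0.0598 bits

Information Gain = H(Y) - H(Y|Feature)

Before split:
P(positive) = 12/21 = 0.5714
H(Y) = 0.9852 bits

After split:
Feature=0: H = 0.9957 bits (weight = 13/21)
Feature=1: H = 0.8113 bits (weight = 8/21)
H(Y|Feature) = (13/21)×0.9957 + (8/21)×0.8113 = 0.9255 bits

Information Gain = 0.9852 - 0.9255 = 0.0598 bits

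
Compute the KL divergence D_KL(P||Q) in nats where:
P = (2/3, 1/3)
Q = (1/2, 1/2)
0.0566 nats

KL divergence: D_KL(P||Q) = Σ p(x) log(p(x)/q(x))

Computing term by term:
  x=0: 2/3 × log_e[(2/3)/(1/2)] = 2/3 × 0.2877 = 0.1918
  x=1: 1/3 × log_e[(1/3)/(1/2)] = 1/3 × -0.4055 = -0.1352

D_KL(P||Q) = 0.0566 nats

Note: KL divergence is always non-negative and equals 0 iff P = Q.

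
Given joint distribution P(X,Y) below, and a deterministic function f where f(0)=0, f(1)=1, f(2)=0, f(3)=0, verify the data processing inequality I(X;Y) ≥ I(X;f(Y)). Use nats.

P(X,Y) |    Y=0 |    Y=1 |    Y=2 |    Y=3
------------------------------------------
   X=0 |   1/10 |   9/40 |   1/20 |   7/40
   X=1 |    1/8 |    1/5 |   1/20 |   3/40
I(X;Y) = 0.0177, I(X;f(Y)) = 0.0006, inequality holds: 0.0177 ≥ 0.0006

Data Processing Inequality: For any Markov chain X → Y → Z, we have I(X;Y) ≥ I(X;Z).

Here Z = f(Y) is a deterministic function of Y, forming X → Y → Z.

Original I(X;Y) = 0.0177 nats

After applying f:
P(X,Z) where Z=f(Y):
- P(X,Z=0) = P(X,Y=0) + P(X,Y=2) + P(X,Y=3)
- P(X,Z=1) = P(X,Y=1)

I(X;Z) = I(X;f(Y)) = 0.0006 nats

Verification: 0.0177 ≥ 0.0006 ✓

Information cannot be created by processing; the function f can only lose information about X.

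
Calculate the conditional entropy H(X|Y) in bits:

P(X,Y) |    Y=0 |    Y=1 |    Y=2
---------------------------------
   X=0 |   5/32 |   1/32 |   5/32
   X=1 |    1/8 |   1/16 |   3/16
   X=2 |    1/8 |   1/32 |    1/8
1.5619 bits

Using the chain rule: H(X|Y) = H(X,Y) - H(Y)

First, compute H(X,Y) = 2.9772 bits

Marginal P(Y) = (13/32, 1/8, 15/32)
H(Y) = 1.4153 bits

H(X|Y) = H(X,Y) - H(Y) = 2.9772 - 1.4153 = 1.5619 bits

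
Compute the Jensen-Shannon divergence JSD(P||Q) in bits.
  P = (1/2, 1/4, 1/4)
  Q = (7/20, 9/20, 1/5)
0.0325 bits

Jensen-Shannon divergence is:
JSD(P||Q) = 0.5 × D_KL(P||M) + 0.5 × D_KL(Q||M)
where M = 0.5 × (P + Q) is the mixture distribution.

M = 0.5 × (1/2, 1/4, 1/4) + 0.5 × (7/20, 9/20, 1/5) = (17/40, 7/20, 9/40)

D_KL(P||M) = 0.0339 bits
D_KL(Q||M) = 0.0311 bits

JSD(P||Q) = 0.5 × 0.0339 + 0.5 × 0.0311 = 0.0325 bits

Unlike KL divergence, JSD is symmetric and bounded: 0 ≤ JSD ≤ log(2).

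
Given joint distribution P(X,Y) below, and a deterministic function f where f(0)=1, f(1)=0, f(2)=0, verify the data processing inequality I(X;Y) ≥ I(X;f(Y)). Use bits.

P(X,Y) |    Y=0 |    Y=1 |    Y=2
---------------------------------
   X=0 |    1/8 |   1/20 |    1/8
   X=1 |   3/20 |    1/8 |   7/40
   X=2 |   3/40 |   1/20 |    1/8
I(X;Y) = 0.0154, I(X;f(Y)) = 0.0066, inequality holds: 0.0154 ≥ 0.0066

Data Processing Inequality: For any Markov chain X → Y → Z, we have I(X;Y) ≥ I(X;Z).

Here Z = f(Y) is a deterministic function of Y, forming X → Y → Z.

Original I(X;Y) = 0.0154 bits

After applying f:
P(X,Z) where Z=f(Y):
- P(X,Z=0) = P(X,Y=1) + P(X,Y=2)
- P(X,Z=1) = P(X,Y=0)

I(X;Z) = I(X;f(Y)) = 0.0066 bits

Verification: 0.0154 ≥ 0.0066 ✓

Information cannot be created by processing; the function f can only lose information about X.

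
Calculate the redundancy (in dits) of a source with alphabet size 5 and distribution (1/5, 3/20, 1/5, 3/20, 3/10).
0.0153 dits

Redundancy measures how far a source is from maximum entropy:
R = H_max - H(X)

Maximum entropy for 5 symbols: H_max = log_10(5) = 0.6990 dits
Actual entropy: H(X) = 0.6836 dits
Redundancy: R = 0.6990 - 0.6836 = 0.0153 dits

This redundancy represents potential for compression: the source could be compressed by 0.0153 dits per symbol.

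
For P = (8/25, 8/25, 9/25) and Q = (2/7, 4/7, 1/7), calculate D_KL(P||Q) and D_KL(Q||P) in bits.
D_KL(P||Q) = 0.2647, D_KL(Q||P) = 0.2408

KL divergence is not symmetric: D_KL(P||Q) ≠ D_KL(Q||P) in general.

D_KL(P||Q) = 0.2647 bits
D_KL(Q||P) = 0.2408 bits

No, they are not equal!

This asymmetry is why KL divergence is not a true distance metric.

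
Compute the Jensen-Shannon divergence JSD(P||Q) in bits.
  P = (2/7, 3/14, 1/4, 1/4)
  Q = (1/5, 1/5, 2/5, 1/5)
0.0203 bits

Jensen-Shannon divergence is:
JSD(P||Q) = 0.5 × D_KL(P||M) + 0.5 × D_KL(Q||M)
where M = 0.5 × (P + Q) is the mixture distribution.

M = 0.5 × (2/7, 3/14, 1/4, 1/4) + 0.5 × (1/5, 1/5, 2/5, 1/5) = (0.242857, 0.207143, 13/40, 9/40)

D_KL(P||M) = 0.0208 bits
D_KL(Q||M) = 0.0197 bits

JSD(P||Q) = 0.5 × 0.0208 + 0.5 × 0.0197 = 0.0203 bits

Unlike KL divergence, JSD is symmetric and bounded: 0 ≤ JSD ≤ log(2).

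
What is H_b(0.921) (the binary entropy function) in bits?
0.3986 bits

The binary entropy function is:
H(p) = -p log(p) - (1-p) log(1-p)

H(0.921) = -0.921 × log_2(0.921) - 0.079 × log_2(0.079)
H(0.921) = 0.3986 bits

Note: Binary entropy is maximized at p=0.5 (H=1 bit) and minimized at p=0 or p=1 (H=0).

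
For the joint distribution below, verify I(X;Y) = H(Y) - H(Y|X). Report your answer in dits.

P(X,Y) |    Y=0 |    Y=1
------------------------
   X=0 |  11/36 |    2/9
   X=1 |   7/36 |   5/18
I(X;Y) = 0.0061 dits

Mutual information has multiple equivalent forms:
- I(X;Y) = H(X) - H(X|Y)
- I(X;Y) = H(Y) - H(Y|X)
- I(X;Y) = H(X) + H(Y) - H(X,Y)

Computing all quantities:
H(X) = 0.3004, H(Y) = 0.3010, H(X,Y) = 0.5953
H(X|Y) = 0.2943, H(Y|X) = 0.2950

Verification:
H(X) - H(X|Y) = 0.3004 - 0.2943 = 0.0061
H(Y) - H(Y|X) = 0.3010 - 0.2950 = 0.0061
H(X) + H(Y) - H(X,Y) = 0.3004 + 0.3010 - 0.5953 = 0.0061

All forms give I(X;Y) = 0.0061 dits. ✓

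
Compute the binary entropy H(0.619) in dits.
0.2886 dits

The binary entropy function is:
H(p) = -p log(p) - (1-p) log(1-p)

H(0.619) = -0.619 × log_10(0.619) - 0.381 × log_10(0.381)
H(0.619) = 0.2886 dits

Note: Binary entropy is maximized at p=0.5 (H=1 bit) and minimized at p=0 or p=1 (H=0).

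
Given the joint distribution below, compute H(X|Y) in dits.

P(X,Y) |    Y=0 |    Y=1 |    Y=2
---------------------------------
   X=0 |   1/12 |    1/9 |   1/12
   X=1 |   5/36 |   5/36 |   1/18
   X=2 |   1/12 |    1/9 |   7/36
0.4519 dits

Using the chain rule: H(X|Y) = H(X,Y) - H(Y)

First, compute H(X,Y) = 0.9280 dits

Marginal P(Y) = (11/36, 13/36, 1/3)
H(Y) = 0.4761 dits

H(X|Y) = H(X,Y) - H(Y) = 0.9280 - 0.4761 = 0.4519 dits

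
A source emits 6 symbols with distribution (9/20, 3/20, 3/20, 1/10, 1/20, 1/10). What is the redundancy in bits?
0.3650 bits

Redundancy measures how far a source is from maximum entropy:
R = H_max - H(X)

Maximum entropy for 6 symbols: H_max = log_2(6) = 2.5850 bits
Actual entropy: H(X) = 2.2200 bits
Redundancy: R = 2.5850 - 2.2200 = 0.3650 bits

This redundancy represents potential for compression: the source could be compressed by 0.3650 bits per symbol.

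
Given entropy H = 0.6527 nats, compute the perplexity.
1.9207

Perplexity is e^H (or exp(H) for natural log).

H = 0.6527 nats
Perplexity = e^0.6527 = 1.9207

Interpretation: The model's uncertainty is equivalent to choosing uniformly among 1.9 options.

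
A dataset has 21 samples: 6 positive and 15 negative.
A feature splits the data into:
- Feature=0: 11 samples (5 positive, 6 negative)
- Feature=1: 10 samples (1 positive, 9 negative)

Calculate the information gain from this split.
0.1191 bits

Information Gain = H(Y) - H(Y|Feature)

Before split:
P(positive) = 6/21 = 0.2857
H(Y) = 0.8631 bits

After split:
Feature=0: H = 0.9940 bits (weight = 11/21)
Feature=1: H = 0.4690 bits (weight = 10/21)
H(Y|Feature) = (11/21)×0.9940 + (10/21)×0.4690 = 0.7440 bits

Information Gain = 0.8631 - 0.7440 = 0.1191 bits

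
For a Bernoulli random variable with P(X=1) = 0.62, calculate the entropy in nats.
0.6641 nats

The binary entropy function is:
H(p) = -p log(p) - (1-p) log(1-p)

H(0.62) = -0.62 × log_e(0.62) - 0.38 × log_e(0.38)
H(0.62) = 0.6641 nats

Note: Binary entropy is maximized at p=0.5 (H=1 bit) and minimized at p=0 or p=1 (H=0).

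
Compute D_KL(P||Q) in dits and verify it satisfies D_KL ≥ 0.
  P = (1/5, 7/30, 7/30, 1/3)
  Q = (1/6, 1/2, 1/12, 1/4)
0.0846 dits

KL divergence satisfies the Gibbs inequality: D_KL(P||Q) ≥ 0 for all distributions P, Q.

D_KL(P||Q) = Σ p(x) log(p(x)/q(x))
Term by term:
  x=0: 1/5 × log_10[(1/5)/(1/6)] = 0.0158
  x=1: 7/30 × log_10[(7/30)/(1/2)] = -0.0772
  x=2: 7/30 × log_10[(7/30)/(1/12)] = 0.1043
  x=3: 1/3 × log_10[(1/3)/(1/4)] = 0.0416
D_KL(P||Q) = 0.0846 dits

D_KL(P||Q) = 0.0846 ≥ 0 ✓

This non-negativity is a fundamental property: relative entropy cannot be negative because it measures how different Q is from P.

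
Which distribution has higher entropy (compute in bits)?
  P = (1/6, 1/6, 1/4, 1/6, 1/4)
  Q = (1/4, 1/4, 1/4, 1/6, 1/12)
P

Computing entropies in bits:
H(P) = 2.2925
H(Q) = 2.2296

Distribution P has higher entropy.

Intuition: The distribution closer to uniform (more spread out) has higher entropy.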